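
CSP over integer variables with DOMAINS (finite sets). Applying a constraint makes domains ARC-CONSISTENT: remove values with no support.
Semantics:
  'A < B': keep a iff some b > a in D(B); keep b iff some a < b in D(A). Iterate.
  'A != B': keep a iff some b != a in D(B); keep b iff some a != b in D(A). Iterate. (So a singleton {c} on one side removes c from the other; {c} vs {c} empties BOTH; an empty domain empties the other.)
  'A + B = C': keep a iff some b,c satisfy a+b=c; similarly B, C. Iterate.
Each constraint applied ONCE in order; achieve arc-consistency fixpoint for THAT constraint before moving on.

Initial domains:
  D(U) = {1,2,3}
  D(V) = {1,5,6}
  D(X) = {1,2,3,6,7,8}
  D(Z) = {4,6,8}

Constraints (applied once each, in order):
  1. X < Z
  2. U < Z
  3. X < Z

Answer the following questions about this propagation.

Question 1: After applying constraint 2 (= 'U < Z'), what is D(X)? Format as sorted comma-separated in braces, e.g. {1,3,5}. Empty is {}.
Answer: {1,2,3,6,7}

Derivation:
Constraint 1 (X < Z) on D(X)={1,2,3,6,7,8} D(Z)={4,6,8}: X {1,2,3,6,7,8}->{1,2,3,6,7}
Constraint 2 (U < Z) on D(U)={1,2,3} D(Z)={4,6,8}: no change
So after constraint 2: D(X) = {1,2,3,6,7}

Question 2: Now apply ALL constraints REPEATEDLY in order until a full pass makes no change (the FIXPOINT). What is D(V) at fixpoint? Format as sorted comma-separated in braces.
Answer: {1,5,6}

Derivation:
pass 0 (initial): D(V)={1,5,6}
pass 1: X {1,2,3,6,7,8}->{1,2,3,6,7}
pass 2: no change
Fixpoint after 2 passes: D(V) = {1,5,6}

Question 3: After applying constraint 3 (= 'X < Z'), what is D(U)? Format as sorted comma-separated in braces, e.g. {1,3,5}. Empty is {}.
Constraint 1 (X < Z) on D(X)={1,2,3,6,7,8} D(Z)={4,6,8}: X {1,2,3,6,7,8}->{1,2,3,6,7}
Constraint 2 (U < Z) on D(U)={1,2,3} D(Z)={4,6,8}: no change
Constraint 3 (X < Z) on D(X)={1,2,3,6,7} D(Z)={4,6,8}: no change
So after constraint 3: D(U) = {1,2,3}

Answer: {1,2,3}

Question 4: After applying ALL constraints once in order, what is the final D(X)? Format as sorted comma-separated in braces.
Answer: {1,2,3,6,7}

Derivation:
Constraint 1 (X < Z) on D(X)={1,2,3,6,7,8} D(Z)={4,6,8}: X {1,2,3,6,7,8}->{1,2,3,6,7}
Constraint 2 (U < Z) on D(U)={1,2,3} D(Z)={4,6,8}: no change
Constraint 3 (X < Z) on D(X)={1,2,3,6,7} D(Z)={4,6,8}: no change
So after all 3 constraints: D(X) = {1,2,3,6,7}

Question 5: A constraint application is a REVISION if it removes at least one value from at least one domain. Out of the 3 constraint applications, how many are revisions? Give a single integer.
Answer: 1

Derivation:
Constraint 1 (X < Z) on D(X)={1,2,3,6,7,8} D(Z)={4,6,8}: X {1,2,3,6,7,8}->{1,2,3,6,7} => REVISION
Constraint 2 (U < Z) on D(U)={1,2,3} D(Z)={4,6,8}: no change => not a revision
Constraint 3 (X < Z) on D(X)={1,2,3,6,7} D(Z)={4,6,8}: no change => not a revision
Total revisions = 1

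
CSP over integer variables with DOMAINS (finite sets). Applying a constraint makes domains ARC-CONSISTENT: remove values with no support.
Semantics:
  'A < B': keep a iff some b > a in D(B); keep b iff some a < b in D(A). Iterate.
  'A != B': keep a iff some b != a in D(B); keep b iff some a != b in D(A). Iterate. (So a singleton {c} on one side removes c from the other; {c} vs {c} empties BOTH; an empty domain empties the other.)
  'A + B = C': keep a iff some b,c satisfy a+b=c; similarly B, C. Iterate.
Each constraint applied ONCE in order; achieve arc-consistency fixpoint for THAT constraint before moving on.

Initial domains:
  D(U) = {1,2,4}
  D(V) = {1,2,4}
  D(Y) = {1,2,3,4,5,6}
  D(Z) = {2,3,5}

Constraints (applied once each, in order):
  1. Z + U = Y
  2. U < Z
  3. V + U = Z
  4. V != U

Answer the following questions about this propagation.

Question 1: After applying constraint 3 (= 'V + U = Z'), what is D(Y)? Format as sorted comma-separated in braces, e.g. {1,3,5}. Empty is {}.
Constraint 1 (Z + U = Y) on D(Z)={2,3,5} D(U)={1,2,4} D(Y)={1,2,3,4,5,6}: Y {1,2,3,4,5,6}->{3,4,5,6}
Constraint 2 (U < Z) on D(U)={1,2,4} D(Z)={2,3,5}: no change
Constraint 3 (V + U = Z) on D(V)={1,2,4} D(U)={1,2,4} D(Z)={2,3,5}: no change
So after constraint 3: D(Y) = {3,4,5,6}

Answer: {3,4,5,6}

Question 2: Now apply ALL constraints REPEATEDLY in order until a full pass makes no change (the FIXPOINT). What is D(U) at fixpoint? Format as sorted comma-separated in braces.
pass 0 (initial): D(U)={1,2,4}
pass 1: Y {1,2,3,4,5,6}->{3,4,5,6}
pass 2: no change
Fixpoint after 2 passes: D(U) = {1,2,4}

Answer: {1,2,4}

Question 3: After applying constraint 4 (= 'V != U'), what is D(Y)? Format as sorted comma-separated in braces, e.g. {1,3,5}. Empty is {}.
Answer: {3,4,5,6}

Derivation:
Constraint 1 (Z + U = Y) on D(Z)={2,3,5} D(U)={1,2,4} D(Y)={1,2,3,4,5,6}: Y {1,2,3,4,5,6}->{3,4,5,6}
Constraint 2 (U < Z) on D(U)={1,2,4} D(Z)={2,3,5}: no change
Constraint 3 (V + U = Z) on D(V)={1,2,4} D(U)={1,2,4} D(Z)={2,3,5}: no change
Constraint 4 (V != U) on D(V)={1,2,4} D(U)={1,2,4}: no change
So after constraint 4: D(Y) = {3,4,5,6}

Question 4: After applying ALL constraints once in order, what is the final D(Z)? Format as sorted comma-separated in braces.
Constraint 1 (Z + U = Y) on D(Z)={2,3,5} D(U)={1,2,4} D(Y)={1,2,3,4,5,6}: Y {1,2,3,4,5,6}->{3,4,5,6}
Constraint 2 (U < Z) on D(U)={1,2,4} D(Z)={2,3,5}: no change
Constraint 3 (V + U = Z) on D(V)={1,2,4} D(U)={1,2,4} D(Z)={2,3,5}: no change
Constraint 4 (V != U) on D(V)={1,2,4} D(U)={1,2,4}: no change
So after all 4 constraints: D(Z) = {2,3,5}

Answer: {2,3,5}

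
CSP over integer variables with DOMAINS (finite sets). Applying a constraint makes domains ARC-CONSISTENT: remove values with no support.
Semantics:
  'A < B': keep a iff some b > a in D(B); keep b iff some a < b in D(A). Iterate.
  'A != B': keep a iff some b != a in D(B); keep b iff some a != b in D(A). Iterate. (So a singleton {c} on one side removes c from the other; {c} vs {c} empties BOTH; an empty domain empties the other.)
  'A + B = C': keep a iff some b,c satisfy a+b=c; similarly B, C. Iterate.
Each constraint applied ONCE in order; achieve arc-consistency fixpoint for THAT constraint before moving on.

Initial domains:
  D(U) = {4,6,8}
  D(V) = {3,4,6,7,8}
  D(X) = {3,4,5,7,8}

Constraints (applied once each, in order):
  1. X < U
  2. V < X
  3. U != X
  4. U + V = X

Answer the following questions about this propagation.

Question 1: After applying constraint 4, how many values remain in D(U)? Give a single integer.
Answer: 1

Derivation:
Constraint 1 (X < U) on D(X)={3,4,5,7,8} D(U)={4,6,8}: X {3,4,5,7,8}->{3,4,5,7}
Constraint 2 (V < X) on D(V)={3,4,6,7,8} D(X)={3,4,5,7}: V {3,4,6,7,8}->{3,4,6}; X {3,4,5,7}->{4,5,7}
Constraint 3 (U != X) on D(U)={4,6,8} D(X)={4,5,7}: no change
Constraint 4 (U + V = X) on D(U)={4,6,8} D(V)={3,4,6} D(X)={4,5,7}: U {4,6,8}->{4}; V {3,4,6}->{3}; X {4,5,7}->{7}
So after constraint 4: D(U)={4}, size = 1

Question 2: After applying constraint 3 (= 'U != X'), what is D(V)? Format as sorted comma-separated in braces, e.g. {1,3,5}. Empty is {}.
Constraint 1 (X < U) on D(X)={3,4,5,7,8} D(U)={4,6,8}: X {3,4,5,7,8}->{3,4,5,7}
Constraint 2 (V < X) on D(V)={3,4,6,7,8} D(X)={3,4,5,7}: V {3,4,6,7,8}->{3,4,6}; X {3,4,5,7}->{4,5,7}
Constraint 3 (U != X) on D(U)={4,6,8} D(X)={4,5,7}: no change
So after constraint 3: D(V) = {3,4,6}

Answer: {3,4,6}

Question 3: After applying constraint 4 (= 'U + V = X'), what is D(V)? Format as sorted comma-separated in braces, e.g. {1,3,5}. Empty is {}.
Constraint 1 (X < U) on D(X)={3,4,5,7,8} D(U)={4,6,8}: X {3,4,5,7,8}->{3,4,5,7}
Constraint 2 (V < X) on D(V)={3,4,6,7,8} D(X)={3,4,5,7}: V {3,4,6,7,8}->{3,4,6}; X {3,4,5,7}->{4,5,7}
Constraint 3 (U != X) on D(U)={4,6,8} D(X)={4,5,7}: no change
Constraint 4 (U + V = X) on D(U)={4,6,8} D(V)={3,4,6} D(X)={4,5,7}: U {4,6,8}->{4}; V {3,4,6}->{3}; X {4,5,7}->{7}
So after constraint 4: D(V) = {3}

Answer: {3}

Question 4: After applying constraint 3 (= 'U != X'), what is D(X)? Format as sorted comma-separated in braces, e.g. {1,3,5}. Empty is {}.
Constraint 1 (X < U) on D(X)={3,4,5,7,8} D(U)={4,6,8}: X {3,4,5,7,8}->{3,4,5,7}
Constraint 2 (V < X) on D(V)={3,4,6,7,8} D(X)={3,4,5,7}: V {3,4,6,7,8}->{3,4,6}; X {3,4,5,7}->{4,5,7}
Constraint 3 (U != X) on D(U)={4,6,8} D(X)={4,5,7}: no change
So after constraint 3: D(X) = {4,5,7}

Answer: {4,5,7}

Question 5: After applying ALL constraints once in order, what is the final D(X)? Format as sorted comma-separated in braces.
Constraint 1 (X < U) on D(X)={3,4,5,7,8} D(U)={4,6,8}: X {3,4,5,7,8}->{3,4,5,7}
Constraint 2 (V < X) on D(V)={3,4,6,7,8} D(X)={3,4,5,7}: V {3,4,6,7,8}->{3,4,6}; X {3,4,5,7}->{4,5,7}
Constraint 3 (U != X) on D(U)={4,6,8} D(X)={4,5,7}: no change
Constraint 4 (U + V = X) on D(U)={4,6,8} D(V)={3,4,6} D(X)={4,5,7}: U {4,6,8}->{4}; V {3,4,6}->{3}; X {4,5,7}->{7}
So after all 4 constraints: D(X) = {7}

Answer: {7}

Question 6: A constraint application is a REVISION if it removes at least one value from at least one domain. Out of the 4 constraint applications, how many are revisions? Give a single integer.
Answer: 3

Derivation:
Constraint 1 (X < U) on D(X)={3,4,5,7,8} D(U)={4,6,8}: X {3,4,5,7,8}->{3,4,5,7} => REVISION
Constraint 2 (V < X) on D(V)={3,4,6,7,8} D(X)={3,4,5,7}: V {3,4,6,7,8}->{3,4,6}; X {3,4,5,7}->{4,5,7} => REVISION
Constraint 3 (U != X) on D(U)={4,6,8} D(X)={4,5,7}: no change => not a revision
Constraint 4 (U + V = X) on D(U)={4,6,8} D(V)={3,4,6} D(X)={4,5,7}: U {4,6,8}->{4}; V {3,4,6}->{3}; X {4,5,7}->{7} => REVISION
Total revisions = 3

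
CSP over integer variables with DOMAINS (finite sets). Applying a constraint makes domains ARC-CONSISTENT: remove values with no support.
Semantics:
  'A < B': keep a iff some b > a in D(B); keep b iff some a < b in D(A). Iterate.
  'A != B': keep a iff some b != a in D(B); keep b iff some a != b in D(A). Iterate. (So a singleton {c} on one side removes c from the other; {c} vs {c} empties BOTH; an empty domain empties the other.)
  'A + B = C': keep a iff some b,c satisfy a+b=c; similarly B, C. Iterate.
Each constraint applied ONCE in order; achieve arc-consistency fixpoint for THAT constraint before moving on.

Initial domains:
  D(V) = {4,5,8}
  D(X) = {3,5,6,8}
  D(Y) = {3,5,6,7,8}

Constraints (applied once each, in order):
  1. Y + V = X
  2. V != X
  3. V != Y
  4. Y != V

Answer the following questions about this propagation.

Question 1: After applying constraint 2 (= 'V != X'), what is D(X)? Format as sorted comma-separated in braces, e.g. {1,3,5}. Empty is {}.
Constraint 1 (Y + V = X) on D(Y)={3,5,6,7,8} D(V)={4,5,8} D(X)={3,5,6,8}: Y {3,5,6,7,8}->{3}; V {4,5,8}->{5}; X {3,5,6,8}->{8}
Constraint 2 (V != X) on D(V)={5} D(X)={8}: no change
So after constraint 2: D(X) = {8}

Answer: {8}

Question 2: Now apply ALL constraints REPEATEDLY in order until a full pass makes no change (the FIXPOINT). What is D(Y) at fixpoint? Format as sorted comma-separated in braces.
pass 0 (initial): D(Y)={3,5,6,7,8}
pass 1: V {4,5,8}->{5}; X {3,5,6,8}->{8}; Y {3,5,6,7,8}->{3}
pass 2: no change
Fixpoint after 2 passes: D(Y) = {3}

Answer: {3}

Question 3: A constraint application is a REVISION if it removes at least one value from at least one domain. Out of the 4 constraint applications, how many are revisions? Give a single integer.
Answer: 1

Derivation:
Constraint 1 (Y + V = X) on D(Y)={3,5,6,7,8} D(V)={4,5,8} D(X)={3,5,6,8}: Y {3,5,6,7,8}->{3}; V {4,5,8}->{5}; X {3,5,6,8}->{8} => REVISION
Constraint 2 (V != X) on D(V)={5} D(X)={8}: no change => not a revision
Constraint 3 (V != Y) on D(V)={5} D(Y)={3}: no change => not a revision
Constraint 4 (Y != V) on D(Y)={3} D(V)={5}: no change => not a revision
Total revisions = 1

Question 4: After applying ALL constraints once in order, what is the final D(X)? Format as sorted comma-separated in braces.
Constraint 1 (Y + V = X) on D(Y)={3,5,6,7,8} D(V)={4,5,8} D(X)={3,5,6,8}: Y {3,5,6,7,8}->{3}; V {4,5,8}->{5}; X {3,5,6,8}->{8}
Constraint 2 (V != X) on D(V)={5} D(X)={8}: no change
Constraint 3 (V != Y) on D(V)={5} D(Y)={3}: no change
Constraint 4 (Y != V) on D(Y)={3} D(V)={5}: no change
So after all 4 constraints: D(X) = {8}

Answer: {8}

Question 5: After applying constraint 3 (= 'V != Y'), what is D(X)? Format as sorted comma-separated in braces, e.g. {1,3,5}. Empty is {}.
Constraint 1 (Y + V = X) on D(Y)={3,5,6,7,8} D(V)={4,5,8} D(X)={3,5,6,8}: Y {3,5,6,7,8}->{3}; V {4,5,8}->{5}; X {3,5,6,8}->{8}
Constraint 2 (V != X) on D(V)={5} D(X)={8}: no change
Constraint 3 (V != Y) on D(V)={5} D(Y)={3}: no change
So after constraint 3: D(X) = {8}

Answer: {8}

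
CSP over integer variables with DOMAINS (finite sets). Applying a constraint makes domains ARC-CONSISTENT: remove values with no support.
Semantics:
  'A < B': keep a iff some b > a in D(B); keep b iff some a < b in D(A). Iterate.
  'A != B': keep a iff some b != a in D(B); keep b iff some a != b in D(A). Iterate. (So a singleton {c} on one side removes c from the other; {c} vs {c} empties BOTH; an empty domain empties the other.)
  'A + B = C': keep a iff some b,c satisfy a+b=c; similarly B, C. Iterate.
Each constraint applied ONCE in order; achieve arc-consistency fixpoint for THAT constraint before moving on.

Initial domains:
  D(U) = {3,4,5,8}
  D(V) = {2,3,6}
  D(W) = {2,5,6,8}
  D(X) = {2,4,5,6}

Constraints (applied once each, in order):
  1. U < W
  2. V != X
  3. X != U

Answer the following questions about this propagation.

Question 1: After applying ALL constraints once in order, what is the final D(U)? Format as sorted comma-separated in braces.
Constraint 1 (U < W) on D(U)={3,4,5,8} D(W)={2,5,6,8}: U {3,4,5,8}->{3,4,5}; W {2,5,6,8}->{5,6,8}
Constraint 2 (V != X) on D(V)={2,3,6} D(X)={2,4,5,6}: no change
Constraint 3 (X != U) on D(X)={2,4,5,6} D(U)={3,4,5}: no change
So after all 3 constraints: D(U) = {3,4,5}

Answer: {3,4,5}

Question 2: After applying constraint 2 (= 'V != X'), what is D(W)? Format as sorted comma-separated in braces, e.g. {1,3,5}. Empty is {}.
Constraint 1 (U < W) on D(U)={3,4,5,8} D(W)={2,5,6,8}: U {3,4,5,8}->{3,4,5}; W {2,5,6,8}->{5,6,8}
Constraint 2 (V != X) on D(V)={2,3,6} D(X)={2,4,5,6}: no change
So after constraint 2: D(W) = {5,6,8}

Answer: {5,6,8}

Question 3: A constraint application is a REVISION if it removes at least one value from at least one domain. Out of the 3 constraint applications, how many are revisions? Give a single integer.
Answer: 1

Derivation:
Constraint 1 (U < W) on D(U)={3,4,5,8} D(W)={2,5,6,8}: U {3,4,5,8}->{3,4,5}; W {2,5,6,8}->{5,6,8} => REVISION
Constraint 2 (V != X) on D(V)={2,3,6} D(X)={2,4,5,6}: no change => not a revision
Constraint 3 (X != U) on D(X)={2,4,5,6} D(U)={3,4,5}: no change => not a revision
Total revisions = 1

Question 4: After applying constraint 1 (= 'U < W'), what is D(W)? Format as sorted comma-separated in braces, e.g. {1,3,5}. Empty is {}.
Answer: {5,6,8}

Derivation:
Constraint 1 (U < W) on D(U)={3,4,5,8} D(W)={2,5,6,8}: U {3,4,5,8}->{3,4,5}; W {2,5,6,8}->{5,6,8}
So after constraint 1: D(W) = {5,6,8}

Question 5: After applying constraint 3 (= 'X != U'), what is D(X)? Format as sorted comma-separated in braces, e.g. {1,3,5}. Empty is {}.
Answer: {2,4,5,6}

Derivation:
Constraint 1 (U < W) on D(U)={3,4,5,8} D(W)={2,5,6,8}: U {3,4,5,8}->{3,4,5}; W {2,5,6,8}->{5,6,8}
Constraint 2 (V != X) on D(V)={2,3,6} D(X)={2,4,5,6}: no change
Constraint 3 (X != U) on D(X)={2,4,5,6} D(U)={3,4,5}: no change
So after constraint 3: D(X) = {2,4,5,6}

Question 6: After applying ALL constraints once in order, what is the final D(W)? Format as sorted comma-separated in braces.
Answer: {5,6,8}

Derivation:
Constraint 1 (U < W) on D(U)={3,4,5,8} D(W)={2,5,6,8}: U {3,4,5,8}->{3,4,5}; W {2,5,6,8}->{5,6,8}
Constraint 2 (V != X) on D(V)={2,3,6} D(X)={2,4,5,6}: no change
Constraint 3 (X != U) on D(X)={2,4,5,6} D(U)={3,4,5}: no change
So after all 3 constraints: D(W) = {5,6,8}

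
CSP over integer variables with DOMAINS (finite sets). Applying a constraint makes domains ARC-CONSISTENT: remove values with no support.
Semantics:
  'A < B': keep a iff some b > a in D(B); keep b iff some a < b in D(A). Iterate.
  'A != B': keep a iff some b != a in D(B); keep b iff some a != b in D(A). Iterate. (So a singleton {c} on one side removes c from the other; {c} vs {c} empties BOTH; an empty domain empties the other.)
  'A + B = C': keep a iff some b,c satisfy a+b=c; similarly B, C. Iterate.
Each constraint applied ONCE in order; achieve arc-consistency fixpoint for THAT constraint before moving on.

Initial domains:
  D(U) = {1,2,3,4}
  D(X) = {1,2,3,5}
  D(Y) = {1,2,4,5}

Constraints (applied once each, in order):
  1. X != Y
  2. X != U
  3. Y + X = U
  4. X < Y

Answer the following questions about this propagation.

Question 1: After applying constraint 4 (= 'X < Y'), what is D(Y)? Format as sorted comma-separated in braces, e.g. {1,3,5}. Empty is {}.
Constraint 1 (X != Y) on D(X)={1,2,3,5} D(Y)={1,2,4,5}: no change
Constraint 2 (X != U) on D(X)={1,2,3,5} D(U)={1,2,3,4}: no change
Constraint 3 (Y + X = U) on D(Y)={1,2,4,5} D(X)={1,2,3,5} D(U)={1,2,3,4}: Y {1,2,4,5}->{1,2}; X {1,2,3,5}->{1,2,3}; U {1,2,3,4}->{2,3,4}
Constraint 4 (X < Y) on D(X)={1,2,3} D(Y)={1,2}: X {1,2,3}->{1}; Y {1,2}->{2}
So after constraint 4: D(Y) = {2}

Answer: {2}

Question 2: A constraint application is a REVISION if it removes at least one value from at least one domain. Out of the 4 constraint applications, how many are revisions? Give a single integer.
Constraint 1 (X != Y) on D(X)={1,2,3,5} D(Y)={1,2,4,5}: no change => not a revision
Constraint 2 (X != U) on D(X)={1,2,3,5} D(U)={1,2,3,4}: no change => not a revision
Constraint 3 (Y + X = U) on D(Y)={1,2,4,5} D(X)={1,2,3,5} D(U)={1,2,3,4}: Y {1,2,4,5}->{1,2}; X {1,2,3,5}->{1,2,3}; U {1,2,3,4}->{2,3,4} => REVISION
Constraint 4 (X < Y) on D(X)={1,2,3} D(Y)={1,2}: X {1,2,3}->{1}; Y {1,2}->{2} => REVISION
Total revisions = 2

Answer: 2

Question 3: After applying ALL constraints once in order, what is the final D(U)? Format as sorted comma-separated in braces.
Constraint 1 (X != Y) on D(X)={1,2,3,5} D(Y)={1,2,4,5}: no change
Constraint 2 (X != U) on D(X)={1,2,3,5} D(U)={1,2,3,4}: no change
Constraint 3 (Y + X = U) on D(Y)={1,2,4,5} D(X)={1,2,3,5} D(U)={1,2,3,4}: Y {1,2,4,5}->{1,2}; X {1,2,3,5}->{1,2,3}; U {1,2,3,4}->{2,3,4}
Constraint 4 (X < Y) on D(X)={1,2,3} D(Y)={1,2}: X {1,2,3}->{1}; Y {1,2}->{2}
So after all 4 constraints: D(U) = {2,3,4}

Answer: {2,3,4}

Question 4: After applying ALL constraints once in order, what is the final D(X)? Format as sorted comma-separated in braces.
Answer: {1}

Derivation:
Constraint 1 (X != Y) on D(X)={1,2,3,5} D(Y)={1,2,4,5}: no change
Constraint 2 (X != U) on D(X)={1,2,3,5} D(U)={1,2,3,4}: no change
Constraint 3 (Y + X = U) on D(Y)={1,2,4,5} D(X)={1,2,3,5} D(U)={1,2,3,4}: Y {1,2,4,5}->{1,2}; X {1,2,3,5}->{1,2,3}; U {1,2,3,4}->{2,3,4}
Constraint 4 (X < Y) on D(X)={1,2,3} D(Y)={1,2}: X {1,2,3}->{1}; Y {1,2}->{2}
So after all 4 constraints: D(X) = {1}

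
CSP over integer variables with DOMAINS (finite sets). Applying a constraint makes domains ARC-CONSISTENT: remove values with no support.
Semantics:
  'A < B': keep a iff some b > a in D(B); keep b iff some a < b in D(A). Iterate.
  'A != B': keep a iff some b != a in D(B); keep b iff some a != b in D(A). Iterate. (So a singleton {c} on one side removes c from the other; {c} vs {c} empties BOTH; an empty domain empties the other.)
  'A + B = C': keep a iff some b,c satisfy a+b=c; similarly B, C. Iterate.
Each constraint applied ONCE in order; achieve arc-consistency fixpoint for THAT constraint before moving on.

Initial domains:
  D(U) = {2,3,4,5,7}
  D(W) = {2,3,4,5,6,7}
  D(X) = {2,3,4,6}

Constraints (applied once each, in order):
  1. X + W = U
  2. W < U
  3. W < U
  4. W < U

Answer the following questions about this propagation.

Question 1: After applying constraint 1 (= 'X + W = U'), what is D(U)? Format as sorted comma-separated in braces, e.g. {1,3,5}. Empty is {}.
Answer: {4,5,7}

Derivation:
Constraint 1 (X + W = U) on D(X)={2,3,4,6} D(W)={2,3,4,5,6,7} D(U)={2,3,4,5,7}: X {2,3,4,6}->{2,3,4}; W {2,3,4,5,6,7}->{2,3,4,5}; U {2,3,4,5,7}->{4,5,7}
So after constraint 1: D(U) = {4,5,7}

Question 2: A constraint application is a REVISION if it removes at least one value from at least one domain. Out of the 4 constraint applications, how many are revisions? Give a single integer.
Constraint 1 (X + W = U) on D(X)={2,3,4,6} D(W)={2,3,4,5,6,7} D(U)={2,3,4,5,7}: X {2,3,4,6}->{2,3,4}; W {2,3,4,5,6,7}->{2,3,4,5}; U {2,3,4,5,7}->{4,5,7} => REVISION
Constraint 2 (W < U) on D(W)={2,3,4,5} D(U)={4,5,7}: no change => not a revision
Constraint 3 (W < U) on D(W)={2,3,4,5} D(U)={4,5,7}: no change => not a revision
Constraint 4 (W < U) on D(W)={2,3,4,5} D(U)={4,5,7}: no change => not a revision
Total revisions = 1

Answer: 1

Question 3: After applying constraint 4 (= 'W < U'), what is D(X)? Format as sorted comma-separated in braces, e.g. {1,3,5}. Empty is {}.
Answer: {2,3,4}

Derivation:
Constraint 1 (X + W = U) on D(X)={2,3,4,6} D(W)={2,3,4,5,6,7} D(U)={2,3,4,5,7}: X {2,3,4,6}->{2,3,4}; W {2,3,4,5,6,7}->{2,3,4,5}; U {2,3,4,5,7}->{4,5,7}
Constraint 2 (W < U) on D(W)={2,3,4,5} D(U)={4,5,7}: no change
Constraint 3 (W < U) on D(W)={2,3,4,5} D(U)={4,5,7}: no change
Constraint 4 (W < U) on D(W)={2,3,4,5} D(U)={4,5,7}: no change
So after constraint 4: D(X) = {2,3,4}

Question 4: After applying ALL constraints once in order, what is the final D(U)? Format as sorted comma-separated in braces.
Answer: {4,5,7}

Derivation:
Constraint 1 (X + W = U) on D(X)={2,3,4,6} D(W)={2,3,4,5,6,7} D(U)={2,3,4,5,7}: X {2,3,4,6}->{2,3,4}; W {2,3,4,5,6,7}->{2,3,4,5}; U {2,3,4,5,7}->{4,5,7}
Constraint 2 (W < U) on D(W)={2,3,4,5} D(U)={4,5,7}: no change
Constraint 3 (W < U) on D(W)={2,3,4,5} D(U)={4,5,7}: no change
Constraint 4 (W < U) on D(W)={2,3,4,5} D(U)={4,5,7}: no change
So after all 4 constraints: D(U) = {4,5,7}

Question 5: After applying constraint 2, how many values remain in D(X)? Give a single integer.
Answer: 3

Derivation:
Constraint 1 (X + W = U) on D(X)={2,3,4,6} D(W)={2,3,4,5,6,7} D(U)={2,3,4,5,7}: X {2,3,4,6}->{2,3,4}; W {2,3,4,5,6,7}->{2,3,4,5}; U {2,3,4,5,7}->{4,5,7}
Constraint 2 (W < U) on D(W)={2,3,4,5} D(U)={4,5,7}: no change
So after constraint 2: D(X)={2,3,4}, size = 3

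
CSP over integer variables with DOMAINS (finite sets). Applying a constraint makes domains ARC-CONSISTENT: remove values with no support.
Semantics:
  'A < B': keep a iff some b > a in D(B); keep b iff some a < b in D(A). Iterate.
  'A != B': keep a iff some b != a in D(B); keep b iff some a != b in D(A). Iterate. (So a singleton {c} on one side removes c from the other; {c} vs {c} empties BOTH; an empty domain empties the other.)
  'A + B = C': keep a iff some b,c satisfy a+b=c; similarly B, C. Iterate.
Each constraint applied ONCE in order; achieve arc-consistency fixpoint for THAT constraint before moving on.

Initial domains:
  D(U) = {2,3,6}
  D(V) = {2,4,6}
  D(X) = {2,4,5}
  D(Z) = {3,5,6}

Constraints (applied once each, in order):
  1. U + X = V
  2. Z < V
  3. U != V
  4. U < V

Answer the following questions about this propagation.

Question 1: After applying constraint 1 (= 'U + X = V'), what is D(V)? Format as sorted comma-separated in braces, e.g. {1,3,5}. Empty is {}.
Constraint 1 (U + X = V) on D(U)={2,3,6} D(X)={2,4,5} D(V)={2,4,6}: U {2,3,6}->{2}; X {2,4,5}->{2,4}; V {2,4,6}->{4,6}
So after constraint 1: D(V) = {4,6}

Answer: {4,6}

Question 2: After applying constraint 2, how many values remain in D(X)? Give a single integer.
Answer: 2

Derivation:
Constraint 1 (U + X = V) on D(U)={2,3,6} D(X)={2,4,5} D(V)={2,4,6}: U {2,3,6}->{2}; X {2,4,5}->{2,4}; V {2,4,6}->{4,6}
Constraint 2 (Z < V) on D(Z)={3,5,6} D(V)={4,6}: Z {3,5,6}->{3,5}
So after constraint 2: D(X)={2,4}, size = 2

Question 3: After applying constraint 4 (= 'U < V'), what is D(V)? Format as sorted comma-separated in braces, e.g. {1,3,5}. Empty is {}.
Constraint 1 (U + X = V) on D(U)={2,3,6} D(X)={2,4,5} D(V)={2,4,6}: U {2,3,6}->{2}; X {2,4,5}->{2,4}; V {2,4,6}->{4,6}
Constraint 2 (Z < V) on D(Z)={3,5,6} D(V)={4,6}: Z {3,5,6}->{3,5}
Constraint 3 (U != V) on D(U)={2} D(V)={4,6}: no change
Constraint 4 (U < V) on D(U)={2} D(V)={4,6}: no change
So after constraint 4: D(V) = {4,6}

Answer: {4,6}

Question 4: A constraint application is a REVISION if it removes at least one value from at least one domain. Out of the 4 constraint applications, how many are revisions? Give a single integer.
Constraint 1 (U + X = V) on D(U)={2,3,6} D(X)={2,4,5} D(V)={2,4,6}: U {2,3,6}->{2}; X {2,4,5}->{2,4}; V {2,4,6}->{4,6} => REVISION
Constraint 2 (Z < V) on D(Z)={3,5,6} D(V)={4,6}: Z {3,5,6}->{3,5} => REVISION
Constraint 3 (U != V) on D(U)={2} D(V)={4,6}: no change => not a revision
Constraint 4 (U < V) on D(U)={2} D(V)={4,6}: no change => not a revision
Total revisions = 2

Answer: 2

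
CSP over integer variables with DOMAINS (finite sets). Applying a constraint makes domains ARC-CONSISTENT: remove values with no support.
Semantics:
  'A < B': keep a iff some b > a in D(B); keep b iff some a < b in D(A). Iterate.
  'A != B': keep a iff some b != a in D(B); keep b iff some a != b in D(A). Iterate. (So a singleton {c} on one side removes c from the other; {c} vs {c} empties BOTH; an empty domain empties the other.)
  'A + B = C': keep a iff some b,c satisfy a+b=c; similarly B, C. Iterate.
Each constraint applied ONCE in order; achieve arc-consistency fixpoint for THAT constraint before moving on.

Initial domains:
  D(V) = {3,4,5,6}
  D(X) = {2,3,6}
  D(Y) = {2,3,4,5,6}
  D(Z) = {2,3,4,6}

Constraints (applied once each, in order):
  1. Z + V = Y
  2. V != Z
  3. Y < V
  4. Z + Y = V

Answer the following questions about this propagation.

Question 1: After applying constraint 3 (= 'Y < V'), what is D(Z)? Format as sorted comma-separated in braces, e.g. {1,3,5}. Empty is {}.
Constraint 1 (Z + V = Y) on D(Z)={2,3,4,6} D(V)={3,4,5,6} D(Y)={2,3,4,5,6}: Z {2,3,4,6}->{2,3}; V {3,4,5,6}->{3,4}; Y {2,3,4,5,6}->{5,6}
Constraint 2 (V != Z) on D(V)={3,4} D(Z)={2,3}: no change
Constraint 3 (Y < V) on D(Y)={5,6} D(V)={3,4}: Y {5,6}->{}; V {3,4}->{}
So after constraint 3: D(Z) = {2,3}

Answer: {2,3}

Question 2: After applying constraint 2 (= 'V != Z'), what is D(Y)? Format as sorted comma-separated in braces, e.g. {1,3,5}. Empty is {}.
Constraint 1 (Z + V = Y) on D(Z)={2,3,4,6} D(V)={3,4,5,6} D(Y)={2,3,4,5,6}: Z {2,3,4,6}->{2,3}; V {3,4,5,6}->{3,4}; Y {2,3,4,5,6}->{5,6}
Constraint 2 (V != Z) on D(V)={3,4} D(Z)={2,3}: no change
So after constraint 2: D(Y) = {5,6}

Answer: {5,6}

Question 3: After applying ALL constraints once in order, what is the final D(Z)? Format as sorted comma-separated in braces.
Answer: {}

Derivation:
Constraint 1 (Z + V = Y) on D(Z)={2,3,4,6} D(V)={3,4,5,6} D(Y)={2,3,4,5,6}: Z {2,3,4,6}->{2,3}; V {3,4,5,6}->{3,4}; Y {2,3,4,5,6}->{5,6}
Constraint 2 (V != Z) on D(V)={3,4} D(Z)={2,3}: no change
Constraint 3 (Y < V) on D(Y)={5,6} D(V)={3,4}: Y {5,6}->{}; V {3,4}->{}
Constraint 4 (Z + Y = V) on D(Z)={2,3} D(Y)={} D(V)={}: Z {2,3}->{}
So after all 4 constraints: D(Z) = {}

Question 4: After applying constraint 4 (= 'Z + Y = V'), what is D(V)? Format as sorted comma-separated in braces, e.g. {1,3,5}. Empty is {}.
Constraint 1 (Z + V = Y) on D(Z)={2,3,4,6} D(V)={3,4,5,6} D(Y)={2,3,4,5,6}: Z {2,3,4,6}->{2,3}; V {3,4,5,6}->{3,4}; Y {2,3,4,5,6}->{5,6}
Constraint 2 (V != Z) on D(V)={3,4} D(Z)={2,3}: no change
Constraint 3 (Y < V) on D(Y)={5,6} D(V)={3,4}: Y {5,6}->{}; V {3,4}->{}
Constraint 4 (Z + Y = V) on D(Z)={2,3} D(Y)={} D(V)={}: Z {2,3}->{}
So after constraint 4: D(V) = {}

Answer: {}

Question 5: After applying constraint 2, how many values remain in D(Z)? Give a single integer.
Answer: 2

Derivation:
Constraint 1 (Z + V = Y) on D(Z)={2,3,4,6} D(V)={3,4,5,6} D(Y)={2,3,4,5,6}: Z {2,3,4,6}->{2,3}; V {3,4,5,6}->{3,4}; Y {2,3,4,5,6}->{5,6}
Constraint 2 (V != Z) on D(V)={3,4} D(Z)={2,3}: no change
So after constraint 2: D(Z)={2,3}, size = 2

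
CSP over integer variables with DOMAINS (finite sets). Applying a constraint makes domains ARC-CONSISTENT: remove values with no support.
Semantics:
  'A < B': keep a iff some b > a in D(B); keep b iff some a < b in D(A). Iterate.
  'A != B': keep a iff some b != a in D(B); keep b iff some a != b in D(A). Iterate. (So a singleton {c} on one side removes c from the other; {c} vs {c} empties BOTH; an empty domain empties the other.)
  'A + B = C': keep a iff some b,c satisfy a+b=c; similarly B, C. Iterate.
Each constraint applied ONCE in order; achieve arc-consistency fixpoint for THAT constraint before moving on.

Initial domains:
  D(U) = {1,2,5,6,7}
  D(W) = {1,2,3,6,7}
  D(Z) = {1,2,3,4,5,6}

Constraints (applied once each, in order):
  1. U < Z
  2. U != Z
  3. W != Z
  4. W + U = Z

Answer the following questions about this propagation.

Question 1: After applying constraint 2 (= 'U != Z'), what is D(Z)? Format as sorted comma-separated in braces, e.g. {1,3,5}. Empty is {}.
Answer: {2,3,4,5,6}

Derivation:
Constraint 1 (U < Z) on D(U)={1,2,5,6,7} D(Z)={1,2,3,4,5,6}: U {1,2,5,6,7}->{1,2,5}; Z {1,2,3,4,5,6}->{2,3,4,5,6}
Constraint 2 (U != Z) on D(U)={1,2,5} D(Z)={2,3,4,5,6}: no change
So after constraint 2: D(Z) = {2,3,4,5,6}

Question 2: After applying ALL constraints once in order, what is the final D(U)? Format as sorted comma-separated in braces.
Constraint 1 (U < Z) on D(U)={1,2,5,6,7} D(Z)={1,2,3,4,5,6}: U {1,2,5,6,7}->{1,2,5}; Z {1,2,3,4,5,6}->{2,3,4,5,6}
Constraint 2 (U != Z) on D(U)={1,2,5} D(Z)={2,3,4,5,6}: no change
Constraint 3 (W != Z) on D(W)={1,2,3,6,7} D(Z)={2,3,4,5,6}: no change
Constraint 4 (W + U = Z) on D(W)={1,2,3,6,7} D(U)={1,2,5} D(Z)={2,3,4,5,6}: W {1,2,3,6,7}->{1,2,3}
So after all 4 constraints: D(U) = {1,2,5}

Answer: {1,2,5}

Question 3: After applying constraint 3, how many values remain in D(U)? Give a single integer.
Answer: 3

Derivation:
Constraint 1 (U < Z) on D(U)={1,2,5,6,7} D(Z)={1,2,3,4,5,6}: U {1,2,5,6,7}->{1,2,5}; Z {1,2,3,4,5,6}->{2,3,4,5,6}
Constraint 2 (U != Z) on D(U)={1,2,5} D(Z)={2,3,4,5,6}: no change
Constraint 3 (W != Z) on D(W)={1,2,3,6,7} D(Z)={2,3,4,5,6}: no change
So after constraint 3: D(U)={1,2,5}, size = 3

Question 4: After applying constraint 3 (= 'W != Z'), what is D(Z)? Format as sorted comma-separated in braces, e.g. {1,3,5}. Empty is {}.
Answer: {2,3,4,5,6}

Derivation:
Constraint 1 (U < Z) on D(U)={1,2,5,6,7} D(Z)={1,2,3,4,5,6}: U {1,2,5,6,7}->{1,2,5}; Z {1,2,3,4,5,6}->{2,3,4,5,6}
Constraint 2 (U != Z) on D(U)={1,2,5} D(Z)={2,3,4,5,6}: no change
Constraint 3 (W != Z) on D(W)={1,2,3,6,7} D(Z)={2,3,4,5,6}: no change
So after constraint 3: D(Z) = {2,3,4,5,6}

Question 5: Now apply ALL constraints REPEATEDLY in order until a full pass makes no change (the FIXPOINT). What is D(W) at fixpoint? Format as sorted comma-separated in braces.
pass 0 (initial): D(W)={1,2,3,6,7}
pass 1: U {1,2,5,6,7}->{1,2,5}; W {1,2,3,6,7}->{1,2,3}; Z {1,2,3,4,5,6}->{2,3,4,5,6}
pass 2: no change
Fixpoint after 2 passes: D(W) = {1,2,3}

Answer: {1,2,3}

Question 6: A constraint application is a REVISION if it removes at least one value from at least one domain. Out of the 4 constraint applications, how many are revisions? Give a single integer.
Answer: 2

Derivation:
Constraint 1 (U < Z) on D(U)={1,2,5,6,7} D(Z)={1,2,3,4,5,6}: U {1,2,5,6,7}->{1,2,5}; Z {1,2,3,4,5,6}->{2,3,4,5,6} => REVISION
Constraint 2 (U != Z) on D(U)={1,2,5} D(Z)={2,3,4,5,6}: no change => not a revision
Constraint 3 (W != Z) on D(W)={1,2,3,6,7} D(Z)={2,3,4,5,6}: no change => not a revision
Constraint 4 (W + U = Z) on D(W)={1,2,3,6,7} D(U)={1,2,5} D(Z)={2,3,4,5,6}: W {1,2,3,6,7}->{1,2,3} => REVISION
Total revisions = 2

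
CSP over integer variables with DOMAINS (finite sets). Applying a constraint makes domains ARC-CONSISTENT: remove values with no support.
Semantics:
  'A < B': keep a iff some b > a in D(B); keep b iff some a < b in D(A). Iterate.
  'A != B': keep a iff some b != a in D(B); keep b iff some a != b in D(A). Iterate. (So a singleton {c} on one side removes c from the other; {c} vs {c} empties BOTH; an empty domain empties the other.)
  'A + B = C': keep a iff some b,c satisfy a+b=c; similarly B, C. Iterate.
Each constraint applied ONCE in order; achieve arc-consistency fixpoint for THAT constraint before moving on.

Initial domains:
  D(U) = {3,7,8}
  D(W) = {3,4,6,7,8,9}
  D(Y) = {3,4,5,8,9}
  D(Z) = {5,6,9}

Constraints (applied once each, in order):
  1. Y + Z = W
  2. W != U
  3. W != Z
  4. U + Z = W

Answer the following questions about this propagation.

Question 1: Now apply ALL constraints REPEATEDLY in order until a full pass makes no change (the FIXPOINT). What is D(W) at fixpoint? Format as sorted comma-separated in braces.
pass 0 (initial): D(W)={3,4,6,7,8,9}
pass 1: U {3,7,8}->{3}; W {3,4,6,7,8,9}->{8,9}; Y {3,4,5,8,9}->{3,4}; Z {5,6,9}->{5,6}
pass 2: no change
Fixpoint after 2 passes: D(W) = {8,9}

Answer: {8,9}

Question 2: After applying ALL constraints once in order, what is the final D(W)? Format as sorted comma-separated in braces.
Constraint 1 (Y + Z = W) on D(Y)={3,4,5,8,9} D(Z)={5,6,9} D(W)={3,4,6,7,8,9}: Y {3,4,5,8,9}->{3,4}; Z {5,6,9}->{5,6}; W {3,4,6,7,8,9}->{8,9}
Constraint 2 (W != U) on D(W)={8,9} D(U)={3,7,8}: no change
Constraint 3 (W != Z) on D(W)={8,9} D(Z)={5,6}: no change
Constraint 4 (U + Z = W) on D(U)={3,7,8} D(Z)={5,6} D(W)={8,9}: U {3,7,8}->{3}
So after all 4 constraints: D(W) = {8,9}

Answer: {8,9}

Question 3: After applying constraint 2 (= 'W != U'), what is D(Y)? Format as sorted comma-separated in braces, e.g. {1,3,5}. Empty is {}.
Constraint 1 (Y + Z = W) on D(Y)={3,4,5,8,9} D(Z)={5,6,9} D(W)={3,4,6,7,8,9}: Y {3,4,5,8,9}->{3,4}; Z {5,6,9}->{5,6}; W {3,4,6,7,8,9}->{8,9}
Constraint 2 (W != U) on D(W)={8,9} D(U)={3,7,8}: no change
So after constraint 2: D(Y) = {3,4}

Answer: {3,4}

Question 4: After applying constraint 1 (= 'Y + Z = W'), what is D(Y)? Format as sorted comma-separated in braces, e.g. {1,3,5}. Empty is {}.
Constraint 1 (Y + Z = W) on D(Y)={3,4,5,8,9} D(Z)={5,6,9} D(W)={3,4,6,7,8,9}: Y {3,4,5,8,9}->{3,4}; Z {5,6,9}->{5,6}; W {3,4,6,7,8,9}->{8,9}
So after constraint 1: D(Y) = {3,4}

Answer: {3,4}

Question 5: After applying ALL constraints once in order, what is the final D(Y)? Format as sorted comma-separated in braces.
Constraint 1 (Y + Z = W) on D(Y)={3,4,5,8,9} D(Z)={5,6,9} D(W)={3,4,6,7,8,9}: Y {3,4,5,8,9}->{3,4}; Z {5,6,9}->{5,6}; W {3,4,6,7,8,9}->{8,9}
Constraint 2 (W != U) on D(W)={8,9} D(U)={3,7,8}: no change
Constraint 3 (W != Z) on D(W)={8,9} D(Z)={5,6}: no change
Constraint 4 (U + Z = W) on D(U)={3,7,8} D(Z)={5,6} D(W)={8,9}: U {3,7,8}->{3}
So after all 4 constraints: D(Y) = {3,4}

Answer: {3,4}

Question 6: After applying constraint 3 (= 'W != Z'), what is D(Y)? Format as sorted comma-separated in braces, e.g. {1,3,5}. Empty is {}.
Answer: {3,4}

Derivation:
Constraint 1 (Y + Z = W) on D(Y)={3,4,5,8,9} D(Z)={5,6,9} D(W)={3,4,6,7,8,9}: Y {3,4,5,8,9}->{3,4}; Z {5,6,9}->{5,6}; W {3,4,6,7,8,9}->{8,9}
Constraint 2 (W != U) on D(W)={8,9} D(U)={3,7,8}: no change
Constraint 3 (W != Z) on D(W)={8,9} D(Z)={5,6}: no change
So after constraint 3: D(Y) = {3,4}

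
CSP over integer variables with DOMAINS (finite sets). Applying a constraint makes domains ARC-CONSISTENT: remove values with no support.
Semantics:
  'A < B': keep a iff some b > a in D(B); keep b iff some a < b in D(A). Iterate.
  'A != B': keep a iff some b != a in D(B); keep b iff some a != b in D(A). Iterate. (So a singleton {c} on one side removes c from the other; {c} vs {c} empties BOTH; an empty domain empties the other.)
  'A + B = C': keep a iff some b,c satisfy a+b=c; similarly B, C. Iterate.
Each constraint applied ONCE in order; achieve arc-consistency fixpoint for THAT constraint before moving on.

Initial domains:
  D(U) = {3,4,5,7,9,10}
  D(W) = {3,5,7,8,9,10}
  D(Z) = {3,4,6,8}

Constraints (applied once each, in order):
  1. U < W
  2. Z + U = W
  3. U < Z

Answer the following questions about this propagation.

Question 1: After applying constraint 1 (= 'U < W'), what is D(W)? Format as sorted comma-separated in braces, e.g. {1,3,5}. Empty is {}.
Answer: {5,7,8,9,10}

Derivation:
Constraint 1 (U < W) on D(U)={3,4,5,7,9,10} D(W)={3,5,7,8,9,10}: U {3,4,5,7,9,10}->{3,4,5,7,9}; W {3,5,7,8,9,10}->{5,7,8,9,10}
So after constraint 1: D(W) = {5,7,8,9,10}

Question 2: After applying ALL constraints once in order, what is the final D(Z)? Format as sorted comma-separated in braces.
Answer: {4,6}

Derivation:
Constraint 1 (U < W) on D(U)={3,4,5,7,9,10} D(W)={3,5,7,8,9,10}: U {3,4,5,7,9,10}->{3,4,5,7,9}; W {3,5,7,8,9,10}->{5,7,8,9,10}
Constraint 2 (Z + U = W) on D(Z)={3,4,6,8} D(U)={3,4,5,7,9} D(W)={5,7,8,9,10}: Z {3,4,6,8}->{3,4,6}; U {3,4,5,7,9}->{3,4,5,7}; W {5,7,8,9,10}->{7,8,9,10}
Constraint 3 (U < Z) on D(U)={3,4,5,7} D(Z)={3,4,6}: U {3,4,5,7}->{3,4,5}; Z {3,4,6}->{4,6}
So after all 3 constraints: D(Z) = {4,6}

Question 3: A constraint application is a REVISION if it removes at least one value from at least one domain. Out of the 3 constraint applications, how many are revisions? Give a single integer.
Constraint 1 (U < W) on D(U)={3,4,5,7,9,10} D(W)={3,5,7,8,9,10}: U {3,4,5,7,9,10}->{3,4,5,7,9}; W {3,5,7,8,9,10}->{5,7,8,9,10} => REVISION
Constraint 2 (Z + U = W) on D(Z)={3,4,6,8} D(U)={3,4,5,7,9} D(W)={5,7,8,9,10}: Z {3,4,6,8}->{3,4,6}; U {3,4,5,7,9}->{3,4,5,7}; W {5,7,8,9,10}->{7,8,9,10} => REVISION
Constraint 3 (U < Z) on D(U)={3,4,5,7} D(Z)={3,4,6}: U {3,4,5,7}->{3,4,5}; Z {3,4,6}->{4,6} => REVISION
Total revisions = 3

Answer: 3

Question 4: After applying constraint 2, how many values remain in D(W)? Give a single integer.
Answer: 4

Derivation:
Constraint 1 (U < W) on D(U)={3,4,5,7,9,10} D(W)={3,5,7,8,9,10}: U {3,4,5,7,9,10}->{3,4,5,7,9}; W {3,5,7,8,9,10}->{5,7,8,9,10}
Constraint 2 (Z + U = W) on D(Z)={3,4,6,8} D(U)={3,4,5,7,9} D(W)={5,7,8,9,10}: Z {3,4,6,8}->{3,4,6}; U {3,4,5,7,9}->{3,4,5,7}; W {5,7,8,9,10}->{7,8,9,10}
So after constraint 2: D(W)={7,8,9,10}, size = 4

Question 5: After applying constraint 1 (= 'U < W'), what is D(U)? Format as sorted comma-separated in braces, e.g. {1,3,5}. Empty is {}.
Constraint 1 (U < W) on D(U)={3,4,5,7,9,10} D(W)={3,5,7,8,9,10}: U {3,4,5,7,9,10}->{3,4,5,7,9}; W {3,5,7,8,9,10}->{5,7,8,9,10}
So after constraint 1: D(U) = {3,4,5,7,9}

Answer: {3,4,5,7,9}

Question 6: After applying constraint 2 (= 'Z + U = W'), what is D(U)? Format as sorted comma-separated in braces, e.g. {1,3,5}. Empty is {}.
Answer: {3,4,5,7}

Derivation:
Constraint 1 (U < W) on D(U)={3,4,5,7,9,10} D(W)={3,5,7,8,9,10}: U {3,4,5,7,9,10}->{3,4,5,7,9}; W {3,5,7,8,9,10}->{5,7,8,9,10}
Constraint 2 (Z + U = W) on D(Z)={3,4,6,8} D(U)={3,4,5,7,9} D(W)={5,7,8,9,10}: Z {3,4,6,8}->{3,4,6}; U {3,4,5,7,9}->{3,4,5,7}; W {5,7,8,9,10}->{7,8,9,10}
So after constraint 2: D(U) = {3,4,5,7}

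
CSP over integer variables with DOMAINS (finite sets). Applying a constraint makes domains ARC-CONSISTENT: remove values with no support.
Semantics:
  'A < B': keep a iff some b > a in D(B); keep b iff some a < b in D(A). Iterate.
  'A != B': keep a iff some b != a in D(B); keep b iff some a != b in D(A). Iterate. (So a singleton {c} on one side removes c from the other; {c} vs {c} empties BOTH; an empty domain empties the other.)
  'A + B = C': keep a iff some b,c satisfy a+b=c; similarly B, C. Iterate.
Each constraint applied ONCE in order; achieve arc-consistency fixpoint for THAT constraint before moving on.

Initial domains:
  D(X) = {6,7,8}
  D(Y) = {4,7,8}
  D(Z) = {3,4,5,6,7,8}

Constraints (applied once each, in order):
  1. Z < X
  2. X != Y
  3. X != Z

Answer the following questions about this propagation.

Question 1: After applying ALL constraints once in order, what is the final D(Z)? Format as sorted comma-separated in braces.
Constraint 1 (Z < X) on D(Z)={3,4,5,6,7,8} D(X)={6,7,8}: Z {3,4,5,6,7,8}->{3,4,5,6,7}
Constraint 2 (X != Y) on D(X)={6,7,8} D(Y)={4,7,8}: no change
Constraint 3 (X != Z) on D(X)={6,7,8} D(Z)={3,4,5,6,7}: no change
So after all 3 constraints: D(Z) = {3,4,5,6,7}

Answer: {3,4,5,6,7}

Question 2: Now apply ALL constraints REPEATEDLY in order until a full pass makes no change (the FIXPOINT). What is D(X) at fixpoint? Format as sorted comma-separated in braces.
pass 0 (initial): D(X)={6,7,8}
pass 1: Z {3,4,5,6,7,8}->{3,4,5,6,7}
pass 2: no change
Fixpoint after 2 passes: D(X) = {6,7,8}

Answer: {6,7,8}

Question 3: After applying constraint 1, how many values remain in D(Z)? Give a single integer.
Answer: 5

Derivation:
Constraint 1 (Z < X) on D(Z)={3,4,5,6,7,8} D(X)={6,7,8}: Z {3,4,5,6,7,8}->{3,4,5,6,7}
So after constraint 1: D(Z)={3,4,5,6,7}, size = 5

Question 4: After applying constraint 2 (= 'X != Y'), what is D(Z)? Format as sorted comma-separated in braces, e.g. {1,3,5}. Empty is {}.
Answer: {3,4,5,6,7}

Derivation:
Constraint 1 (Z < X) on D(Z)={3,4,5,6,7,8} D(X)={6,7,8}: Z {3,4,5,6,7,8}->{3,4,5,6,7}
Constraint 2 (X != Y) on D(X)={6,7,8} D(Y)={4,7,8}: no change
So after constraint 2: D(Z) = {3,4,5,6,7}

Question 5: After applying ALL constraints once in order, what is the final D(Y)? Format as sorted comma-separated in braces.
Constraint 1 (Z < X) on D(Z)={3,4,5,6,7,8} D(X)={6,7,8}: Z {3,4,5,6,7,8}->{3,4,5,6,7}
Constraint 2 (X != Y) on D(X)={6,7,8} D(Y)={4,7,8}: no change
Constraint 3 (X != Z) on D(X)={6,7,8} D(Z)={3,4,5,6,7}: no change
So after all 3 constraints: D(Y) = {4,7,8}

Answer: {4,7,8}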